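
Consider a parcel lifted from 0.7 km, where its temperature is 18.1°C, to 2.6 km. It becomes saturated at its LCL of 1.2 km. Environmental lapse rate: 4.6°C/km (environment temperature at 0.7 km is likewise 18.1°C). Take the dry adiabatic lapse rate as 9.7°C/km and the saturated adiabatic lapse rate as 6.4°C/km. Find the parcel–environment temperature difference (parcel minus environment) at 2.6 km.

-5.07°C (parcel cooler than environment)

Parcel:
  From 700 m to 1200 m (dry): cools by 9.7 × 0.5 = 4.85°C, giving 13.25°C.
  From 1200 m to 2600 m (saturated): cools by 6.4 × 1.4 = 8.96°C, giving 4.29°C.
Environment:
  From 700 m to 2600 m (environment): cools by 4.6 × 1.9 = 8.74°C, giving 9.36°C.
T_parcel − T_env = 4.29 − 9.36 = -5.07°C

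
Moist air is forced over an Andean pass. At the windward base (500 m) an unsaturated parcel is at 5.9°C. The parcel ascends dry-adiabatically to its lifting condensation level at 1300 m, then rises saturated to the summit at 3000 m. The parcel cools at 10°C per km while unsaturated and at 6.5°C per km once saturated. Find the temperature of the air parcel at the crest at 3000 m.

-13.15°C

From 500 m to 1300 m (dry): cools by 10 × 0.8 = 8°C, giving -2.1°C.
From 1300 m to 3000 m (saturated): cools by 6.5 × 1.7 = 11.05°C, giving -13.15°C.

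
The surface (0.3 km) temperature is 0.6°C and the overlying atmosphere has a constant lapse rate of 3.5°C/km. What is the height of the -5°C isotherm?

1.9 km

Height above start = (0.6 − (-5)) / 3.5 = 1.6 km
Altitude = 300 m + 1600 m = 1900 m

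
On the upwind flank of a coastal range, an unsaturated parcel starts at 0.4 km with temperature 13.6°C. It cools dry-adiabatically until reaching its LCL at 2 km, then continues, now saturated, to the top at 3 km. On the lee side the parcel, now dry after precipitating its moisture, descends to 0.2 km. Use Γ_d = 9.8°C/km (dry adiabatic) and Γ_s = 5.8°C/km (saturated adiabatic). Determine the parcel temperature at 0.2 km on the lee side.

19.56°C

From 400 m to 2000 m (dry): cools by 9.8 × 1.6 = 15.68°C, giving -2.08°C.
From 2000 m to 3000 m (saturated): cools by 5.8 × 1 = 5.8°C, giving -7.88°C.
From 3000 m to 200 m (dry descent): warms by 9.8 × 2.8 = 27.44°C, giving 19.56°C.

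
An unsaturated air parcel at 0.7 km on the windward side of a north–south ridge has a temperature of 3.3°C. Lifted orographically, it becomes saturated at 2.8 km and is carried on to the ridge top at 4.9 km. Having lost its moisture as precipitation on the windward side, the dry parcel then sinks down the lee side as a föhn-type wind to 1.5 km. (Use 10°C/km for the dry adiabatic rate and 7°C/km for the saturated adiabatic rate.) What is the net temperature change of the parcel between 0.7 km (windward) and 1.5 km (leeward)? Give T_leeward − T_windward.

Dry to 2800 m: -10 × 2.1 km = -21°C, so T = -17.7°C.
Saturated to 4900 m: -7 × 2.1 km = -14.7°C, so T = -32.4°C.
Dry descent to 1500 m: +10 × 3.4 km = +34°C, so T = 1.6°C.
Net change vs windward start: 1.6 − 3.3 = -1.7°C

-1.7°C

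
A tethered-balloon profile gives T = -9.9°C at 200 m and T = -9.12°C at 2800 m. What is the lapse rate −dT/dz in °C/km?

-0.3°C/km

Γ = −ΔT/Δz = (-9.9 − (-9.12)) / (2800 − 200) m
  = -0.78°C / 2.6 km = -0.3°C/km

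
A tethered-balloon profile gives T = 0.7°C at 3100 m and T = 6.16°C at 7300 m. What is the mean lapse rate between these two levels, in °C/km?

-1.3°C/km

Γ = −ΔT/Δz = (0.7 − 6.16) / (7300 − 3100) m
  = -5.46°C / 4.2 km = -1.3°C/km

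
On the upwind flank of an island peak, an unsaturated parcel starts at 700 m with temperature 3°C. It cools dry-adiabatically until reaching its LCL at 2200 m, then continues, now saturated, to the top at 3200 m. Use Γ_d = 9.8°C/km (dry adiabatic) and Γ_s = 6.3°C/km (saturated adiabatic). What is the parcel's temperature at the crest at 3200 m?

From 700 m to 2200 m (dry): cools by 9.8 × 1.5 = 14.7°C, giving -11.7°C.
From 2200 m to 3200 m (saturated): cools by 6.3 × 1 = 6.3°C, giving -18°C.

-18°C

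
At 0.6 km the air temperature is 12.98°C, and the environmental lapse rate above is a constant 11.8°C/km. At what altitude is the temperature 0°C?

1.7 km

Height above start = (12.98 − 0) / 11.8 = 1.1 km
Altitude = 600 m + 1100 m = 1700 m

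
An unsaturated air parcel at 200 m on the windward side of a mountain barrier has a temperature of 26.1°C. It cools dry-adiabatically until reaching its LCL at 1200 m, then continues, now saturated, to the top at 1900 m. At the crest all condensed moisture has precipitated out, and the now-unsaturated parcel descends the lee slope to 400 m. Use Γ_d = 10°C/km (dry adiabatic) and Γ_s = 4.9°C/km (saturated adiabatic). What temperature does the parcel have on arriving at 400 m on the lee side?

200–1200 m, dry: Δz = 1 km ⇒ ΔT = -10°C; T = 16.1°C
1200–1900 m, saturated: Δz = 0.7 km ⇒ ΔT = -3.43°C; T = 12.67°C
1900–400 m, dry descent: Δz = 1.5 km ⇒ ΔT = +15°C; T = 27.67°C

27.67°C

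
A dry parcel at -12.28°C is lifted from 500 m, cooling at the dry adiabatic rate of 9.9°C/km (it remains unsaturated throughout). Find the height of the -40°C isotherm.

Height above start = (-12.28 − (-40)) / 9.9 = 2.8 km
Altitude = 500 m + 2800 m = 3300 m

3300 m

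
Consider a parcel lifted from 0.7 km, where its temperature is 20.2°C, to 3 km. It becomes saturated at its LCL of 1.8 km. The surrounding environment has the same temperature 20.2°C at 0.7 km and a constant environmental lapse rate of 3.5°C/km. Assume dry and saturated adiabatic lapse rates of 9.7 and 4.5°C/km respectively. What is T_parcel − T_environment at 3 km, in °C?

Parcel:
  700–1800 m, dry: Δz = 1.1 km ⇒ ΔT = -10.67°C; T = 9.53°C
  1800–3000 m, saturated: Δz = 1.2 km ⇒ ΔT = -5.4°C; T = 4.13°C
Environment:
  700–3000 m, environment: Δz = 2.3 km ⇒ ΔT = -8.05°C; T = 12.15°C
T_parcel − T_env = 4.13 − 12.15 = -8.02°C

-8.02°C (parcel cooler than environment)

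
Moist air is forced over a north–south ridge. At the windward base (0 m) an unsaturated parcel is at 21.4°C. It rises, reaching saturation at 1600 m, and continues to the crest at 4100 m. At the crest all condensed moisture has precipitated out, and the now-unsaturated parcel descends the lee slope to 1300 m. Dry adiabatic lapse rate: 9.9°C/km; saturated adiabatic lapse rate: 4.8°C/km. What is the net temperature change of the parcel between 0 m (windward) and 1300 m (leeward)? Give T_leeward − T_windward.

-0.12°C

From 0 m to 1600 m (dry): cools by 9.9 × 1.6 = 15.84°C, giving 5.56°C.
From 1600 m to 4100 m (saturated): cools by 4.8 × 2.5 = 12°C, giving -6.44°C.
From 4100 m to 1300 m (dry descent): warms by 9.9 × 2.8 = 27.72°C, giving 21.28°C.
Net change vs windward start: 21.28 − 21.4 = -0.12°C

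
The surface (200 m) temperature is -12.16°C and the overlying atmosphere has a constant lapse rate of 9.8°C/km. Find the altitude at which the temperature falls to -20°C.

1000 m

Height above start = (-12.16 − (-20)) / 9.8 = 0.8 km
Altitude = 200 m + 800 m = 1000 m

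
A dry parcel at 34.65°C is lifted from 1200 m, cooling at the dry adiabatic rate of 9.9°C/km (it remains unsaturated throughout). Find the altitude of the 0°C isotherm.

Height above start = (34.65 − 0) / 9.9 = 3.5 km
Altitude = 1200 m + 3500 m = 4700 m

4700 m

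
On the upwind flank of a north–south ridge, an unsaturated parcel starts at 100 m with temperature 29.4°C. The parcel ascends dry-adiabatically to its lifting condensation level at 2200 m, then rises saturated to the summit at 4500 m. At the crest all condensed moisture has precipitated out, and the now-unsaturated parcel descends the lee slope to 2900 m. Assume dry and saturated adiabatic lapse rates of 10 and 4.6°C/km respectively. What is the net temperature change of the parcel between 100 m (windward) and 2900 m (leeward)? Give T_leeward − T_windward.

-15.58°C

From 100 m to 2200 m (dry): cools by 10 × 2.1 = 21°C, giving 8.4°C.
From 2200 m to 4500 m (saturated): cools by 4.6 × 2.3 = 10.58°C, giving -2.18°C.
From 4500 m to 2900 m (dry descent): warms by 10 × 1.6 = 16°C, giving 13.82°C.
Net change vs windward start: 13.82 − 29.4 = -15.58°C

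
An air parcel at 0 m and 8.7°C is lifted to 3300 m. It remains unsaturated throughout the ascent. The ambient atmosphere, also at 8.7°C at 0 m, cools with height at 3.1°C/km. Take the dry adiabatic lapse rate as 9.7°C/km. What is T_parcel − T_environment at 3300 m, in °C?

Parcel:
  0 → 3300 m (dry, 9.7°C/km): ΔT = -9.7 × 3.3 = -32.01°C → T = -23.31°C
Environment:
  0 → 3300 m (environment, 3.1°C/km): ΔT = -3.1 × 3.3 = -10.23°C → T = -1.53°C
T_parcel − T_env = -23.31 − (-1.53) = -21.78°C

-21.78°C (parcel cooler than environment)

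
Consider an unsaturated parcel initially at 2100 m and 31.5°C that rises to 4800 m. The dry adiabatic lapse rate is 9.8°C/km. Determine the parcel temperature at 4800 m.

5.04°C

2100–4800 m, dry adiabatic: Δz = 2.7 km ⇒ ΔT = -26.46°C; T = 5.04°C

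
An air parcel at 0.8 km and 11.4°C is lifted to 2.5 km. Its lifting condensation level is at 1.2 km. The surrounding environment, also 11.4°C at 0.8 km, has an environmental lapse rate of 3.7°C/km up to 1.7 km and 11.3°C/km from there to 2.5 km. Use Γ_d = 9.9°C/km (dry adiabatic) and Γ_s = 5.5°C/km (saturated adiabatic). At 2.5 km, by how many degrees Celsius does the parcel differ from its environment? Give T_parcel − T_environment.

Parcel:
  800 → 1200 m (dry, 9.9°C/km): ΔT = -9.9 × 0.4 = -3.96°C → T = 7.44°C
  1200 → 2500 m (saturated, 5.5°C/km): ΔT = -5.5 × 1.3 = -7.15°C → T = 0.29°C
Environment:
  800 → 1700 m (environment, lower layer, 3.7°C/km): ΔT = -3.7 × 0.9 = -3.33°C → T = 8.07°C
  1700 → 2500 m (environment, upper layer, 11.3°C/km): ΔT = -11.3 × 0.8 = -9.04°C → T = -0.97°C
T_parcel − T_env = 0.29 − (-0.97) = +1.26°C

+1.26°C (parcel warmer than environment)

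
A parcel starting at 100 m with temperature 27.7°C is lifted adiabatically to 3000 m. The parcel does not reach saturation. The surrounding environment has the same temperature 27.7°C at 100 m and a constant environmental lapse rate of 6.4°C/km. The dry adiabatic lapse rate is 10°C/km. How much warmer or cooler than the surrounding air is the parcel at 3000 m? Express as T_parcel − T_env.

Parcel:
  100 → 3000 m (dry, 10°C/km): ΔT = -10 × 2.9 = -29°C → T = -1.3°C
Environment:
  100 → 3000 m (environment, 6.4°C/km): ΔT = -6.4 × 2.9 = -18.56°C → T = 9.14°C
T_parcel − T_env = -1.3 − 9.14 = -10.44°C

-10.44°C (parcel cooler than environment)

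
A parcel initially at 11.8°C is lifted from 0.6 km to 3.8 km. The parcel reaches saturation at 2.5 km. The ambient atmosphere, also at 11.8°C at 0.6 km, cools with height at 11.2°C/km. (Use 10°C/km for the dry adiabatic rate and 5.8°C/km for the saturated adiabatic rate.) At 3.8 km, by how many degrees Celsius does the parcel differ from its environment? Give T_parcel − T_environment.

+9.3°C (parcel warmer than environment)

Parcel:
  600 → 2500 m (dry, 10°C/km): ΔT = -10 × 1.9 = -19°C → T = -7.2°C
  2500 → 3800 m (saturated, 5.8°C/km): ΔT = -5.8 × 1.3 = -7.54°C → T = -14.74°C
Environment:
  600 → 3800 m (environment, 11.2°C/km): ΔT = -11.2 × 3.2 = -35.84°C → T = -24.04°C
T_parcel − T_env = -14.74 − (-24.04) = +9.3°C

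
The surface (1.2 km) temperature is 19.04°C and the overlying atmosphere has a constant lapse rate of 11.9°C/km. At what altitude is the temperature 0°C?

2.8 km

Height above start = (19.04 − 0) / 11.9 = 1.6 km
Altitude = 1200 m + 1600 m = 2800 m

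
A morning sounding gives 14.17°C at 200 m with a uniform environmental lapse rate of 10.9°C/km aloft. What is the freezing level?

Height above start = (14.17 − 0) / 10.9 = 1.3 km
Altitude = 200 m + 1300 m = 1500 m

1500 m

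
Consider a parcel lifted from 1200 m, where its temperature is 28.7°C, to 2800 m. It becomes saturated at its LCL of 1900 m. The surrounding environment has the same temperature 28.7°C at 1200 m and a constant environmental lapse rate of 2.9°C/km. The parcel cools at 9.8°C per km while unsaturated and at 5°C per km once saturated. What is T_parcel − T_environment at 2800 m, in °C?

-6.72°C (parcel cooler than environment)

Parcel:
  Dry to 1900 m: -9.8 × 0.7 km = -6.86°C, so T = 21.84°C.
  Saturated to 2800 m: -5 × 0.9 km = -4.5°C, so T = 17.34°C.
Environment:
  Environment to 2800 m: -2.9 × 1.6 km = -4.64°C, so T = 24.06°C.
T_parcel − T_env = 17.34 − 24.06 = -6.72°C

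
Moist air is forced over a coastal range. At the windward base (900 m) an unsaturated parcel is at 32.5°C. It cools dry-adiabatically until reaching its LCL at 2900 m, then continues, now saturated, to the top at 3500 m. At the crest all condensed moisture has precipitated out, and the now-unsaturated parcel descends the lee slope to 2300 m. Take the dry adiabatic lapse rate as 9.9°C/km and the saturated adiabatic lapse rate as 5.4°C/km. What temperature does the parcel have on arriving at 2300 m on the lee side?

21.34°C

900 → 2900 m (dry, 9.9°C/km): ΔT = -9.9 × 2 = -19.8°C → T = 12.7°C
2900 → 3500 m (saturated, 5.4°C/km): ΔT = -5.4 × 0.6 = -3.24°C → T = 9.46°C
3500 → 2300 m (dry descent, 9.9°C/km): ΔT = +9.9 × 1.2 = +11.88°C → T = 21.34°C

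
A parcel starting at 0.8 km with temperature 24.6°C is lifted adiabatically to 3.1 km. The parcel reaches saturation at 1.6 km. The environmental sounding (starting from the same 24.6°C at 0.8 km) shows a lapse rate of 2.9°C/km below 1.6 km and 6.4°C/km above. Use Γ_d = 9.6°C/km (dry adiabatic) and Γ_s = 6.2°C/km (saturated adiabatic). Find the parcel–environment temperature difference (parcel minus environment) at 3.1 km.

-5.06°C (parcel cooler than environment)

Parcel:
  800 → 1600 m (dry, 9.6°C/km): ΔT = -9.6 × 0.8 = -7.68°C → T = 16.92°C
  1600 → 3100 m (saturated, 6.2°C/km): ΔT = -6.2 × 1.5 = -9.3°C → T = 7.62°C
Environment:
  800 → 1600 m (environment, lower layer, 2.9°C/km): ΔT = -2.9 × 0.8 = -2.32°C → T = 22.28°C
  1600 → 3100 m (environment, upper layer, 6.4°C/km): ΔT = -6.4 × 1.5 = -9.6°C → T = 12.68°C
T_parcel − T_env = 7.62 − 12.68 = -5.06°C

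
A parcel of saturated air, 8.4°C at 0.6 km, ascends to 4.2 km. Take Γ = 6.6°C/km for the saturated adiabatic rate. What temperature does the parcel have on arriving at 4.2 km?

-15.36°C

600–4200 m, saturated adiabatic: Δz = 3.6 km ⇒ ΔT = -23.76°C; T = -15.36°C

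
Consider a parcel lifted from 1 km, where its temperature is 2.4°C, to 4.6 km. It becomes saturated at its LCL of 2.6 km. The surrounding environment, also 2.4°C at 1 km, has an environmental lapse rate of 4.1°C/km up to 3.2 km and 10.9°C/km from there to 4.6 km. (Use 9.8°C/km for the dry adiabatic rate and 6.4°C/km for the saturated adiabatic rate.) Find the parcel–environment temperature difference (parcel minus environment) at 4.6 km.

-4.2°C (parcel cooler than environment)

Parcel:
  From 1000 m to 2600 m (dry): cools by 9.8 × 1.6 = 15.68°C, giving -13.28°C.
  From 2600 m to 4600 m (saturated): cools by 6.4 × 2 = 12.8°C, giving -26.08°C.
Environment:
  From 1000 m to 3200 m (environment, lower layer): cools by 4.1 × 2.2 = 9.02°C, giving -6.62°C.
  From 3200 m to 4600 m (environment, upper layer): cools by 10.9 × 1.4 = 15.26°C, giving -21.88°C.
T_parcel − T_env = -26.08 − (-21.88) = -4.2°C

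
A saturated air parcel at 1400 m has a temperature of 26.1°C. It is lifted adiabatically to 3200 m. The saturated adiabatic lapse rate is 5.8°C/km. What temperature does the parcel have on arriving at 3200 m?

1400–3200 m, saturated adiabatic: Δz = 1.8 km ⇒ ΔT = -10.44°C; T = 15.66°C

15.66°C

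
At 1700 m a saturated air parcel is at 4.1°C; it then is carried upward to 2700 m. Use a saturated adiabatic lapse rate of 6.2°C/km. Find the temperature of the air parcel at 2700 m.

1700 → 2700 m (saturated adiabatic, 6.2°C/km): ΔT = -6.2 × 1 = -6.2°C → T = -2.1°C

-2.1°C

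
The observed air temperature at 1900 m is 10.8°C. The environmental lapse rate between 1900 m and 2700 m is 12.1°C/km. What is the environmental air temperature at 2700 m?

1900–2700 m, environmental: Δz = 0.8 km ⇒ ΔT = -9.68°C; T = 1.12°C

1.12°C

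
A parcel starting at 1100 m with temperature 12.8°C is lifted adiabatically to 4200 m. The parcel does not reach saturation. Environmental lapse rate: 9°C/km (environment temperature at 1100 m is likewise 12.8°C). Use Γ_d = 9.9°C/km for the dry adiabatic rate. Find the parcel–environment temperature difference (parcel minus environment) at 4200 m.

-2.79°C (parcel cooler than environment)

Parcel:
  1100 → 4200 m (dry, 9.9°C/km): ΔT = -9.9 × 3.1 = -30.69°C → T = -17.89°C
Environment:
  1100 → 4200 m (environment, 9°C/km): ΔT = -9 × 3.1 = -27.9°C → T = -15.1°C
T_parcel − T_env = -17.89 − (-15.1) = -2.79°C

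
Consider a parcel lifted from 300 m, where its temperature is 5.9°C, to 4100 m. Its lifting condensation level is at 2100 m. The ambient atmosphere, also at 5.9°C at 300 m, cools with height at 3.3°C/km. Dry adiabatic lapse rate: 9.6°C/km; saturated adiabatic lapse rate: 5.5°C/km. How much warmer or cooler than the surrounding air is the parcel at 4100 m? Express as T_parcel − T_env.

-15.74°C (parcel cooler than environment)

Parcel:
  Dry to 2100 m: -9.6 × 1.8 km = -17.28°C, so T = -11.38°C.
  Saturated to 4100 m: -5.5 × 2 km = -11°C, so T = -22.38°C.
Environment:
  Environment to 4100 m: -3.3 × 3.8 km = -12.54°C, so T = -6.64°C.
T_parcel − T_env = -22.38 − (-6.64) = -15.74°C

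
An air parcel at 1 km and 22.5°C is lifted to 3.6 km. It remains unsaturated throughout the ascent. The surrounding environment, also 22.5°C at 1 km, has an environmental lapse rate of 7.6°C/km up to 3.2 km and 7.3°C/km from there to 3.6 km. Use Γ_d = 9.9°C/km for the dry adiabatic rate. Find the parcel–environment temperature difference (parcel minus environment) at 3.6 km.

Parcel:
  Dry to 3600 m: -9.9 × 2.6 km = -25.74°C, so T = -3.24°C.
Environment:
  Environment, lower layer to 3200 m: -7.6 × 2.2 km = -16.72°C, so T = 5.78°C.
  Environment, upper layer to 3600 m: -7.3 × 0.4 km = -2.92°C, so T = 2.86°C.
T_parcel − T_env = -3.24 − 2.86 = -6.1°C

-6.1°C (parcel cooler than environment)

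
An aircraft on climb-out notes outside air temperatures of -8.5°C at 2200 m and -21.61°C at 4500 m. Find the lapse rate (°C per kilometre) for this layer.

Γ = −ΔT/Δz = (-8.5 − (-21.61)) / (4500 − 2200) m
  = 13.11°C / 2.3 km = 5.7°C/km

5.7°C/km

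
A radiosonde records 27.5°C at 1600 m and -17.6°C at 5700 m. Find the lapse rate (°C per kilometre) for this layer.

11°C/km

Γ = −ΔT/Δz = (27.5 − (-17.6)) / (5700 − 1600) m
  = 45.1°C / 4.1 km = 11°C/km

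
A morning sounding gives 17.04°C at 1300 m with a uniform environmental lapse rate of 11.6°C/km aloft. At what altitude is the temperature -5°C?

Height above start = (17.04 − (-5)) / 11.6 = 1.9 km
Altitude = 1300 m + 1900 m = 3200 m

3200 m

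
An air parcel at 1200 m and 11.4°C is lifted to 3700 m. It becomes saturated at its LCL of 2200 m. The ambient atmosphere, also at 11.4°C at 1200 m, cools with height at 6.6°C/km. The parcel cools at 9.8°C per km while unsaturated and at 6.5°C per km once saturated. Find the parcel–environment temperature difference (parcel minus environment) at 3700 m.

-3.05°C (parcel cooler than environment)

Parcel:
  1200–2200 m, dry: Δz = 1 km ⇒ ΔT = -9.8°C; T = 1.6°C
  2200–3700 m, saturated: Δz = 1.5 km ⇒ ΔT = -9.75°C; T = -8.15°C
Environment:
  1200–3700 m, environment: Δz = 2.5 km ⇒ ΔT = -16.5°C; T = -5.1°C
T_parcel − T_env = -8.15 − (-5.1) = -3.05°C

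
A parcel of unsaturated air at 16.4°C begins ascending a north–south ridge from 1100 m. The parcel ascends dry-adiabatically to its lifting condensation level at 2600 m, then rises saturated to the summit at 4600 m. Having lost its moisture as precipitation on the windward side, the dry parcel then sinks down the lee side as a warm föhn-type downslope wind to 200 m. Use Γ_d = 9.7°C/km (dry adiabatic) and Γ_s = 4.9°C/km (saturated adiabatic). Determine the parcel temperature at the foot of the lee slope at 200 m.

Dry to 2600 m: -9.7 × 1.5 km = -14.55°C, so T = 1.85°C.
Saturated to 4600 m: -4.9 × 2 km = -9.8°C, so T = -7.95°C.
Dry descent to 200 m: +9.7 × 4.4 km = +42.68°C, so T = 34.73°C.

34.73°C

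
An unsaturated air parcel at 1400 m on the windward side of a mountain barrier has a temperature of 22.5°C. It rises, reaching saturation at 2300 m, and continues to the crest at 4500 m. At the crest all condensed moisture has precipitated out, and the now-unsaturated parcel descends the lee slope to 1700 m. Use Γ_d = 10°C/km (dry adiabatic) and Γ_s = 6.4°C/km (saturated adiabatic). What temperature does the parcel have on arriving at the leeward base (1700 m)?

27.42°C

1400 → 2300 m (dry, 10°C/km): ΔT = -10 × 0.9 = -9°C → T = 13.5°C
2300 → 4500 m (saturated, 6.4°C/km): ΔT = -6.4 × 2.2 = -14.08°C → T = -0.58°C
4500 → 1700 m (dry descent, 10°C/km): ΔT = +10 × 2.8 = +28°C → T = 27.42°C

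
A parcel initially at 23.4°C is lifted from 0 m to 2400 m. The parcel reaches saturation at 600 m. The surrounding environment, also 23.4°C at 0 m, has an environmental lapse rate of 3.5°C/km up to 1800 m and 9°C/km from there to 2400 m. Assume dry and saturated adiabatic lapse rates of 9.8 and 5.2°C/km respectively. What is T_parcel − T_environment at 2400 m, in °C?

Parcel:
  0–600 m, dry: Δz = 0.6 km ⇒ ΔT = -5.88°C; T = 17.52°C
  600–2400 m, saturated: Δz = 1.8 km ⇒ ΔT = -9.36°C; T = 8.16°C
Environment:
  0–1800 m, environment, lower layer: Δz = 1.8 km ⇒ ΔT = -6.3°C; T = 17.1°C
  1800–2400 m, environment, upper layer: Δz = 0.6 km ⇒ ΔT = -5.4°C; T = 11.7°C
T_parcel − T_env = 8.16 − 11.7 = -3.54°C

-3.54°C (parcel cooler than environment)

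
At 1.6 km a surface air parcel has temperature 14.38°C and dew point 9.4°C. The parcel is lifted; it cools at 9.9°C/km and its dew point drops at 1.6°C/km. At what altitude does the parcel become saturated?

T and T_d converge at 9.9 − 1.6 = 8.3°C per km
Height above start = (14.38 − 9.4) / 8.3 = 0.6 km
LCL altitude = 1600 m + 600 m = 2200 m

2.2 km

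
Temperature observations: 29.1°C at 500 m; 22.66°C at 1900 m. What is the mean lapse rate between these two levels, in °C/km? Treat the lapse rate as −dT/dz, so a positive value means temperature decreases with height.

4.6°C/km

Γ = −ΔT/Δz = (29.1 − 22.66) / (1900 − 500) m
  = 6.44°C / 1.4 km = 4.6°C/km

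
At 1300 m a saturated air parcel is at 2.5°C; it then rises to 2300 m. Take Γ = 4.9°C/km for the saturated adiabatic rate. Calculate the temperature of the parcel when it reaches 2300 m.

-2.4°C

Saturated adiabatic to 2300 m: -4.9 × 1 km = -4.9°C, so T = -2.4°C.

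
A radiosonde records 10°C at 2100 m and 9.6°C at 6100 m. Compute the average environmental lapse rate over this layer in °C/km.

0.1°C/km

Γ = −ΔT/Δz = (10 − 9.6) / (6100 − 2100) m
  = 0.4°C / 4 km = 0.1°C/km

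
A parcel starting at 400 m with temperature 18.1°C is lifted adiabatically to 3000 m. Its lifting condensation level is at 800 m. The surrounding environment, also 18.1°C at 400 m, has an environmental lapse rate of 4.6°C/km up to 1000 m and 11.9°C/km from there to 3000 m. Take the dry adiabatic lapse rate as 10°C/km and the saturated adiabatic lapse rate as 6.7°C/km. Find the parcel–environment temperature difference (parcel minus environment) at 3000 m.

+7.82°C (parcel warmer than environment)

Parcel:
  400 → 800 m (dry, 10°C/km): ΔT = -10 × 0.4 = -4°C → T = 14.1°C
  800 → 3000 m (saturated, 6.7°C/km): ΔT = -6.7 × 2.2 = -14.74°C → T = -0.64°C
Environment:
  400 → 1000 m (environment, lower layer, 4.6°C/km): ΔT = -4.6 × 0.6 = -2.76°C → T = 15.34°C
  1000 → 3000 m (environment, upper layer, 11.9°C/km): ΔT = -11.9 × 2 = -23.8°C → T = -8.46°C
T_parcel − T_env = -0.64 − (-8.46) = +7.82°C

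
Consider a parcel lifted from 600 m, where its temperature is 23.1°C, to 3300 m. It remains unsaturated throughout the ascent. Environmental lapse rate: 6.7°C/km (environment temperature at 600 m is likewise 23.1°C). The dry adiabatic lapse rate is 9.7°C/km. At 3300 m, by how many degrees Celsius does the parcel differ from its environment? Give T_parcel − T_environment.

-8.1°C (parcel cooler than environment)

Parcel:
  600–3300 m, dry: Δz = 2.7 km ⇒ ΔT = -26.19°C; T = -3.09°C
Environment:
  600–3300 m, environment: Δz = 2.7 km ⇒ ΔT = -18.09°C; T = 5.01°C
T_parcel − T_env = -3.09 − 5.01 = -8.1°C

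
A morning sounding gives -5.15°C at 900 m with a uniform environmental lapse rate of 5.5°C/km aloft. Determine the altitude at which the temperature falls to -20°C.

Height above start = (-5.15 − (-20)) / 5.5 = 2.7 km
Altitude = 900 m + 2700 m = 3600 m

3600 m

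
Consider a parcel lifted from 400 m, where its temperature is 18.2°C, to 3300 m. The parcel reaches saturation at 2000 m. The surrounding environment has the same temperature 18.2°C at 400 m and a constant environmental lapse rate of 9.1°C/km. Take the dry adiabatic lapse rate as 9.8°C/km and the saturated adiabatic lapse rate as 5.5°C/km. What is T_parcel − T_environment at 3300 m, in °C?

Parcel:
  400–2000 m, dry: Δz = 1.6 km ⇒ ΔT = -15.68°C; T = 2.52°C
  2000–3300 m, saturated: Δz = 1.3 km ⇒ ΔT = -7.15°C; T = -4.63°C
Environment:
  400–3300 m, environment: Δz = 2.9 km ⇒ ΔT = -26.39°C; T = -8.19°C
T_parcel − T_env = -4.63 − (-8.19) = +3.56°C

+3.56°C (parcel warmer than environment)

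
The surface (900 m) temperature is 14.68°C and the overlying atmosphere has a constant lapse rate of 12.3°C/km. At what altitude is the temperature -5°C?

2500 m

Height above start = (14.68 − (-5)) / 12.3 = 1.6 km
Altitude = 900 m + 1600 m = 2500 m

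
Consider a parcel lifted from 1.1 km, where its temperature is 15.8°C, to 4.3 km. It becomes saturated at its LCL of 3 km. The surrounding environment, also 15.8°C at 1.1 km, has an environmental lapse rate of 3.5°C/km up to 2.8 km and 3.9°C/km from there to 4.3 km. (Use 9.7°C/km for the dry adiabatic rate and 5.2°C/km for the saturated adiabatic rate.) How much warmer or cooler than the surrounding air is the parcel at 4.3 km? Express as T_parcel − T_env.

Parcel:
  From 1100 m to 3000 m (dry): cools by 9.7 × 1.9 = 18.43°C, giving -2.63°C.
  From 3000 m to 4300 m (saturated): cools by 5.2 × 1.3 = 6.76°C, giving -9.39°C.
Environment:
  From 1100 m to 2800 m (environment, lower layer): cools by 3.5 × 1.7 = 5.95°C, giving 9.85°C.
  From 2800 m to 4300 m (environment, upper layer): cools by 3.9 × 1.5 = 5.85°C, giving 4°C.
T_parcel − T_env = -9.39 − 4 = -13.39°C

-13.39°C (parcel cooler than environment)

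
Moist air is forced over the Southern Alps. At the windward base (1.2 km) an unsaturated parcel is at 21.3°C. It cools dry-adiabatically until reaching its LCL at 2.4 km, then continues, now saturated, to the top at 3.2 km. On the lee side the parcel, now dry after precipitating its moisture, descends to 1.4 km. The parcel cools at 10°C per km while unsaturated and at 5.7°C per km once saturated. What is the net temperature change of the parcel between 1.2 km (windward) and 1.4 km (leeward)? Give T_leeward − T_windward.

From 1200 m to 2400 m (dry): cools by 10 × 1.2 = 12°C, giving 9.3°C.
From 2400 m to 3200 m (saturated): cools by 5.7 × 0.8 = 4.56°C, giving 4.74°C.
From 3200 m to 1400 m (dry descent): warms by 10 × 1.8 = 18°C, giving 22.74°C.
Net change vs windward start: 22.74 − 21.3 = +1.44°C

+1.44°C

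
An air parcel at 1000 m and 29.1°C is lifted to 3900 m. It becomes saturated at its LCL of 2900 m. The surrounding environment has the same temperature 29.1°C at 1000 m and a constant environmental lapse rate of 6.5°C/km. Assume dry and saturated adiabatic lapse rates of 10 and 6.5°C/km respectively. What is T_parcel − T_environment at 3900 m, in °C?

Parcel:
  From 1000 m to 2900 m (dry): cools by 10 × 1.9 = 19°C, giving 10.1°C.
  From 2900 m to 3900 m (saturated): cools by 6.5 × 1 = 6.5°C, giving 3.6°C.
Environment:
  From 1000 m to 3900 m (environment): cools by 6.5 × 2.9 = 18.85°C, giving 10.25°C.
T_parcel − T_env = 3.6 − 10.25 = -6.65°C

-6.65°C (parcel cooler than environment)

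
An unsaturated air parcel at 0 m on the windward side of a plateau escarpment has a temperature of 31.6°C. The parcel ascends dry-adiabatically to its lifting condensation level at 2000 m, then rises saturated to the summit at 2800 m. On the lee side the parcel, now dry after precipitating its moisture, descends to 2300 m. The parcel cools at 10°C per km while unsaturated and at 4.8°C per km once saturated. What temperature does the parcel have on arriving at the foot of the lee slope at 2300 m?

12.76°C

0 → 2000 m (dry, 10°C/km): ΔT = -10 × 2 = -20°C → T = 11.6°C
2000 → 2800 m (saturated, 4.8°C/km): ΔT = -4.8 × 0.8 = -3.84°C → T = 7.76°C
2800 → 2300 m (dry descent, 10°C/km): ΔT = +10 × 0.5 = +5°C → T = 12.76°C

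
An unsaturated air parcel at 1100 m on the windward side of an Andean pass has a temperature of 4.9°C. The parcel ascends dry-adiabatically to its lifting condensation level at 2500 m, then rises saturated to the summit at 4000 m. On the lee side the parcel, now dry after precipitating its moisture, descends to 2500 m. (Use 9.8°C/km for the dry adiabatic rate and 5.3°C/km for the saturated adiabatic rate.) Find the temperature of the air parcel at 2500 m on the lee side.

From 1100 m to 2500 m (dry): cools by 9.8 × 1.4 = 13.72°C, giving -8.82°C.
From 2500 m to 4000 m (saturated): cools by 5.3 × 1.5 = 7.95°C, giving -16.77°C.
From 4000 m to 2500 m (dry descent): warms by 9.8 × 1.5 = 14.7°C, giving -2.07°C.

-2.07°C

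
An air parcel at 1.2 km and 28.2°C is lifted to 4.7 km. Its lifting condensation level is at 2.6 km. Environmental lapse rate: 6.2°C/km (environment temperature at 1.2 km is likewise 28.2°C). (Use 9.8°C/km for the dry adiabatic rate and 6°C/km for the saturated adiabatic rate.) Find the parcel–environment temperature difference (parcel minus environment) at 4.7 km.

Parcel:
  From 1200 m to 2600 m (dry): cools by 9.8 × 1.4 = 13.72°C, giving 14.48°C.
  From 2600 m to 4700 m (saturated): cools by 6 × 2.1 = 12.6°C, giving 1.88°C.
Environment:
  From 1200 m to 4700 m (environment): cools by 6.2 × 3.5 = 21.7°C, giving 6.5°C.
T_parcel − T_env = 1.88 − 6.5 = -4.62°C

-4.62°C (parcel cooler than environment)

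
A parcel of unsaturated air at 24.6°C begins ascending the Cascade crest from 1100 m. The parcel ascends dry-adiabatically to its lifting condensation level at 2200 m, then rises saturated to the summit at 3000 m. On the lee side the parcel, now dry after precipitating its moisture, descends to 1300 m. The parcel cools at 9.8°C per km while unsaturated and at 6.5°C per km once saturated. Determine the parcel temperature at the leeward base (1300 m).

Dry to 2200 m: -9.8 × 1.1 km = -10.78°C, so T = 13.82°C.
Saturated to 3000 m: -6.5 × 0.8 km = -5.2°C, so T = 8.62°C.
Dry descent to 1300 m: +9.8 × 1.7 km = +16.66°C, so T = 25.28°C.

25.28°C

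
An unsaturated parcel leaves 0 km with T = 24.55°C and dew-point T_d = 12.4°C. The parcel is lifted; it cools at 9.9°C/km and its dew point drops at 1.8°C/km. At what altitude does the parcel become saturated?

1.5 km

T and T_d converge at 9.9 − 1.8 = 8.1°C per km
Height above start = (24.55 − 12.4) / 8.1 = 1.5 km
LCL altitude = 0 m + 1500 m = 1500 m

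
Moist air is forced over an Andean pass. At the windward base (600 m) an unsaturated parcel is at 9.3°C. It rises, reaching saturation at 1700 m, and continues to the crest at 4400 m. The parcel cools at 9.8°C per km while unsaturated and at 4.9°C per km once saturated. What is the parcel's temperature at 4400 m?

-14.71°C

Dry to 1700 m: -9.8 × 1.1 km = -10.78°C, so T = -1.48°C.
Saturated to 4400 m: -4.9 × 2.7 km = -13.23°C, so T = -14.71°C.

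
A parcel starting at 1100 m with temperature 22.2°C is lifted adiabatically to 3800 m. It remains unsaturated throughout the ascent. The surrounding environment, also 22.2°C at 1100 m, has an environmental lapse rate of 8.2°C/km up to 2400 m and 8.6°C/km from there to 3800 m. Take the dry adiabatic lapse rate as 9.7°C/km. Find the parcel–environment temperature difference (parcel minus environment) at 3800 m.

Parcel:
  1100–3800 m, dry: Δz = 2.7 km ⇒ ΔT = -26.19°C; T = -3.99°C
Environment:
  1100–2400 m, environment, lower layer: Δz = 1.3 km ⇒ ΔT = -10.66°C; T = 11.54°C
  2400–3800 m, environment, upper layer: Δz = 1.4 km ⇒ ΔT = -12.04°C; T = -0.5°C
T_parcel − T_env = -3.99 − (-0.5) = -3.49°C

-3.49°C (parcel cooler than environment)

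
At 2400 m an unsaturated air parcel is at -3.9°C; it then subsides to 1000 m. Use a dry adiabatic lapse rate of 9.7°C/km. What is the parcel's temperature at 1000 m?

2400–1000 m, dry adiabatic: Δz = 1.4 km ⇒ ΔT = +13.58°C; T = 9.68°C

9.68°C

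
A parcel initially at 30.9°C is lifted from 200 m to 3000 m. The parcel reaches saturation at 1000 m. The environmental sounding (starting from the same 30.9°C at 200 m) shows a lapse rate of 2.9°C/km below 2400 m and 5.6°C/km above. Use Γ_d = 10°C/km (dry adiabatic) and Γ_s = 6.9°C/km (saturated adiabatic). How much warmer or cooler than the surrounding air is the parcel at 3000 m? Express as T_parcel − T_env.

Parcel:
  From 200 m to 1000 m (dry): cools by 10 × 0.8 = 8°C, giving 22.9°C.
  From 1000 m to 3000 m (saturated): cools by 6.9 × 2 = 13.8°C, giving 9.1°C.
Environment:
  From 200 m to 2400 m (environment, lower layer): cools by 2.9 × 2.2 = 6.38°C, giving 24.52°C.
  From 2400 m to 3000 m (environment, upper layer): cools by 5.6 × 0.6 = 3.36°C, giving 21.16°C.
T_parcel − T_env = 9.1 − 21.16 = -12.06°C

-12.06°C (parcel cooler than environment)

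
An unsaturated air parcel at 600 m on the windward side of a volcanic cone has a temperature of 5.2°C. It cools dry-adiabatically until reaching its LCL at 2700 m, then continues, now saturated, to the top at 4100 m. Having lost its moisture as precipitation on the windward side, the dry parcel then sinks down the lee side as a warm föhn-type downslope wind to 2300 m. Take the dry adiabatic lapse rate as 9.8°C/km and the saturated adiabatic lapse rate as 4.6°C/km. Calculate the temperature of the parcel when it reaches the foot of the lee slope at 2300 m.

-4.18°C

From 600 m to 2700 m (dry): cools by 9.8 × 2.1 = 20.58°C, giving -15.38°C.
From 2700 m to 4100 m (saturated): cools by 4.6 × 1.4 = 6.44°C, giving -21.82°C.
From 4100 m to 2300 m (dry descent): warms by 9.8 × 1.8 = 17.64°C, giving -4.18°C.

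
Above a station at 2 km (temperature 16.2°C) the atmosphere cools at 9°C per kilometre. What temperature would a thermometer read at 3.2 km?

2000 → 3200 m (environmental, 9°C/km): ΔT = -9 × 1.2 = -10.8°C → T = 5.4°C

5.4°C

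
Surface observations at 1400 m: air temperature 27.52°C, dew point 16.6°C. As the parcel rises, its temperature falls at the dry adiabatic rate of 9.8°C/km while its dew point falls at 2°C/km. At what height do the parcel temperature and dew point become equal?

T and T_d converge at 9.8 − 2 = 7.8°C per km
Height above start = (27.52 − 16.6) / 7.8 = 1.4 km
LCL altitude = 1400 m + 1400 m = 2800 m

2800 m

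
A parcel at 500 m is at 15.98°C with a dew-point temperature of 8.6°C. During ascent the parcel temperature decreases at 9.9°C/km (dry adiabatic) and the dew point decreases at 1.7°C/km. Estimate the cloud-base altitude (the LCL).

T and T_d converge at 9.9 − 1.7 = 8.2°C per km
Height above start = (15.98 − 8.6) / 8.2 = 0.9 km
LCL altitude = 500 m + 900 m = 1400 m

1400 m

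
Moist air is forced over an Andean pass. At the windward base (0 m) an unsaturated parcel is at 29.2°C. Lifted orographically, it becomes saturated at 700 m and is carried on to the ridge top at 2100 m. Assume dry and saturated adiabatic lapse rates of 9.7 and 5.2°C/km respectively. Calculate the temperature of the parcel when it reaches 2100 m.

0 → 700 m (dry, 9.7°C/km): ΔT = -9.7 × 0.7 = -6.79°C → T = 22.41°C
700 → 2100 m (saturated, 5.2°C/km): ΔT = -5.2 × 1.4 = -7.28°C → T = 15.13°C

15.13°C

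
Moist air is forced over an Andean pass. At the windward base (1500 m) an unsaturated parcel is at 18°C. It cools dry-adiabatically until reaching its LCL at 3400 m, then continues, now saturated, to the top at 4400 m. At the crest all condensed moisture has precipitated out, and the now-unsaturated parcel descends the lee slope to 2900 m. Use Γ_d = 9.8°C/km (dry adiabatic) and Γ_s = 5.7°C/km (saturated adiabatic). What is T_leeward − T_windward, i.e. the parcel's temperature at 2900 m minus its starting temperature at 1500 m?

-9.62°C

From 1500 m to 3400 m (dry): cools by 9.8 × 1.9 = 18.62°C, giving -0.62°C.
From 3400 m to 4400 m (saturated): cools by 5.7 × 1 = 5.7°C, giving -6.32°C.
From 4400 m to 2900 m (dry descent): warms by 9.8 × 1.5 = 14.7°C, giving 8.38°C.
Net change vs windward start: 8.38 − 18 = -9.62°C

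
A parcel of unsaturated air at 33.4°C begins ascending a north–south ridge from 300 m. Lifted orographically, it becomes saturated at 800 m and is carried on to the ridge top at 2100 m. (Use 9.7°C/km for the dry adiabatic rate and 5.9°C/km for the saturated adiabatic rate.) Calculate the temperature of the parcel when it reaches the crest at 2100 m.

From 300 m to 800 m (dry): cools by 9.7 × 0.5 = 4.85°C, giving 28.55°C.
From 800 m to 2100 m (saturated): cools by 5.9 × 1.3 = 7.67°C, giving 20.88°C.

20.88°C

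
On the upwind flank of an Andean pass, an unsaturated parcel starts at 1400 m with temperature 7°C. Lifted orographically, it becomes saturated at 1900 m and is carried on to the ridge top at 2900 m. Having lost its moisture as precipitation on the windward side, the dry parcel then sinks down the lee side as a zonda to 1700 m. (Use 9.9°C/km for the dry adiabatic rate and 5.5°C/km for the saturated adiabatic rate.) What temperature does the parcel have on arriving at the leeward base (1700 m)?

Dry to 1900 m: -9.9 × 0.5 km = -4.95°C, so T = 2.05°C.
Saturated to 2900 m: -5.5 × 1 km = -5.5°C, so T = -3.45°C.
Dry descent to 1700 m: +9.9 × 1.2 km = +11.88°C, so T = 8.43°C.

8.43°C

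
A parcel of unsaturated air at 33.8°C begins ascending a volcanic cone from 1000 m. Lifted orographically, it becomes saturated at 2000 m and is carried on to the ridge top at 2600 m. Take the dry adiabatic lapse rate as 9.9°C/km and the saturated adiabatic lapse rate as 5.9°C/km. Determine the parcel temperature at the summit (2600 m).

From 1000 m to 2000 m (dry): cools by 9.9 × 1 = 9.9°C, giving 23.9°C.
From 2000 m to 2600 m (saturated): cools by 5.9 × 0.6 = 3.54°C, giving 20.36°C.

20.36°C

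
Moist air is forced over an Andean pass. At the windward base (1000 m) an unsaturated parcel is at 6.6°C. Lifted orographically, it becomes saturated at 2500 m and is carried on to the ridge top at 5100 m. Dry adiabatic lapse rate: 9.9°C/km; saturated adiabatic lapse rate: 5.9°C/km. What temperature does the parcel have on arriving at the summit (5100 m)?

From 1000 m to 2500 m (dry): cools by 9.9 × 1.5 = 14.85°C, giving -8.25°C.
From 2500 m to 5100 m (saturated): cools by 5.9 × 2.6 = 15.34°C, giving -23.59°C.

-23.59°C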